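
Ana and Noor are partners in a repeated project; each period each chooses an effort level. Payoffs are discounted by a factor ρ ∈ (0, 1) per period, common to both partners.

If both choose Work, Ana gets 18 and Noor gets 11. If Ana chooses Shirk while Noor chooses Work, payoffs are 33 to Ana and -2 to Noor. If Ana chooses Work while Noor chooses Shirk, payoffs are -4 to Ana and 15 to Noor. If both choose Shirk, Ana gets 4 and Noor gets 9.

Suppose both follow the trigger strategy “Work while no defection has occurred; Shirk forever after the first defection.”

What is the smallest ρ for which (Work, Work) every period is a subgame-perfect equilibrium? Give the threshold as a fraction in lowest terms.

Ana's threshold: (33−18)/(33−4) = 15/29.
Noor's threshold: (15−11)/(15−9) = 2/3.
15/29 < 2/3, so Noor binds and ρ* = 2/3.

2/3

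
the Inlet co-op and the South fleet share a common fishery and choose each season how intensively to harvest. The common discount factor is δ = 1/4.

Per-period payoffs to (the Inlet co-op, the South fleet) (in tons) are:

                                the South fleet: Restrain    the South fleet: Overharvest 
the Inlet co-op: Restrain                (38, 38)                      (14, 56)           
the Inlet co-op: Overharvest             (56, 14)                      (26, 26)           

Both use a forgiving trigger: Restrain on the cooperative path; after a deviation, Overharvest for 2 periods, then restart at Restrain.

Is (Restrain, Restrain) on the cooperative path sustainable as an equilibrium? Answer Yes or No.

Comparing payoff streams over the 3 periods until play realigns: cooperate → 38(1+δ+…+δ^2); deviate → 56 + 26(δ+…+δ^2).
Cooperation is sustained iff (38−26)(δ+…+δ^2) ≥ 56−38.
δ+…+δ^2 = 1/4·(1−(1/4)^2)/(1−1/4) = 0.3125, and (56−38)/(38−26) = 1.5000.
0.3125 < 1.5000, so cooperation is not sustainable.

No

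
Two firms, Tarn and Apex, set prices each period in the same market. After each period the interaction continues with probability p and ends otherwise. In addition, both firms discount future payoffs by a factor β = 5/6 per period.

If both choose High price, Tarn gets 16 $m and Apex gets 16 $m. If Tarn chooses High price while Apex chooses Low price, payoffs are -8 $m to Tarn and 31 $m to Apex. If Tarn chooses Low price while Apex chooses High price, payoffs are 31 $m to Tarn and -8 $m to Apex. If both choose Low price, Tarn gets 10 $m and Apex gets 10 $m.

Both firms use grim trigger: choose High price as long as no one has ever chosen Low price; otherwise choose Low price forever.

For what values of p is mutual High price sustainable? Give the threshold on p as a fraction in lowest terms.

With continuation probability p and discount β, the effective per-period discount factor is βp.
Grim-trigger IC: βp ≥ (31−16)/(31−10) = 5/7.
So p ≥ (5/7)/(5/6) = 6/7.

6/7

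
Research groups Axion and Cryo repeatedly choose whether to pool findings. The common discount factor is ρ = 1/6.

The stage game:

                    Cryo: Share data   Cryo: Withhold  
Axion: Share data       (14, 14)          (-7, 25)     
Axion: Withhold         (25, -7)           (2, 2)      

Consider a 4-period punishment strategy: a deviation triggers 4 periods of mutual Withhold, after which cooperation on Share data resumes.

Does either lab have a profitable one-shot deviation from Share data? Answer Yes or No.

Yes

A one-shot deviation gives 25 now, then 2 for 4 periods, then back to 14.
Gain from deviating: (25−14) today; loss: (14−2) in each of the next 4 periods.
No-deviation condition: (14−2)(ρ+…+ρ^4) ≥ 25−14, i.e. ρ+…+ρ^4 ≥ 11/12.
At ρ = 1/6: ρ+…+ρ^4 = 0.1998 < 0.9167.
So cooperation is not sustainable.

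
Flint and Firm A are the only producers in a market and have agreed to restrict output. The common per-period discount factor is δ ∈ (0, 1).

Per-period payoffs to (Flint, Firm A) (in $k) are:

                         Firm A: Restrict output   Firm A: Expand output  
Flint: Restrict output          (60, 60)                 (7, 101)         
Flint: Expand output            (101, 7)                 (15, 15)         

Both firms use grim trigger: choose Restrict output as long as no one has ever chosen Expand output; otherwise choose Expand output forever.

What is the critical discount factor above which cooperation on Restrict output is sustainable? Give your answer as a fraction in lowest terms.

One-period gain from deviating is 101 − 60 = 41. The loss is 60 − 15 = 45 in every subsequent period, with present value 45·δ/(1−δ).
Deviation is unprofitable when 45·δ/(1−δ) ≥ 41, i.e. δ/(1−δ) ≥ 41/45.
Equivalently δ ≥ 41/(41+45) = 41/86.

41/86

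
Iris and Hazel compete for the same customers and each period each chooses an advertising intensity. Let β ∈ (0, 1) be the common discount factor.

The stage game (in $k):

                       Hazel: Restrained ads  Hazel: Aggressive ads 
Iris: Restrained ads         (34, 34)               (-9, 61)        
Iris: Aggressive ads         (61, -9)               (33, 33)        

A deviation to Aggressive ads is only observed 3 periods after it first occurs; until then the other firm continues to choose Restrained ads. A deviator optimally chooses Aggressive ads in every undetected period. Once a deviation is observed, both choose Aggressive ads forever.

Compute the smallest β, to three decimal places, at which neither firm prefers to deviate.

The best deviation is to choose Aggressive ads for all 3 undetected periods, earning 61 each, then 33 forever once detected.
Deviation value: 61(1−β^3)/(1−β) + 33β^3/(1−β); cooperation value: 34/(1−β).
IC: 34 ≥ 61(1−β^3) + 33β^3 = 61 − 28β^3.
So β^3 ≥ 27/28, giving β ≥ (27/28)^(1/3) ≈ 0.988.

0.988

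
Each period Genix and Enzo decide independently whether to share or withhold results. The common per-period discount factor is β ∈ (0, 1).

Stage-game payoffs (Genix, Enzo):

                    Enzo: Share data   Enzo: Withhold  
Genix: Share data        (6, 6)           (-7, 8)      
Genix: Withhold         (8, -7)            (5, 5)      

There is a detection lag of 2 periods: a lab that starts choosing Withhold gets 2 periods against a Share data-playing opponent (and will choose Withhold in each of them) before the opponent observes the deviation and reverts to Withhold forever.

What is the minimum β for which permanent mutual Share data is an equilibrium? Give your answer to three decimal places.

0.816

A deviator earns 8 for 2 periods, then 5 forever; cooperating earns 6 forever. Multiplying the IC by (1−β):
6 ≥ 8(1−β^2) + 5β^2, so 3·β^2 ≥ 2 and β^2 ≥ 2/3.
β ≥ (2/3)^(1/2) ≈ 0.816.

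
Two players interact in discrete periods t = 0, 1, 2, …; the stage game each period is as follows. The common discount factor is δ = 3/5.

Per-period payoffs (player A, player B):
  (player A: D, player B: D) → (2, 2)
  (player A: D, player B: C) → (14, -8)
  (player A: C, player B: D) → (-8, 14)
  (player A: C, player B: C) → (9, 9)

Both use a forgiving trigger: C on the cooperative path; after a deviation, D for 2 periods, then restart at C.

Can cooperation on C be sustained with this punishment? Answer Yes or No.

Yes

A one-shot deviation gives 14 now, then 2 for 2 periods, then back to 9.
Gain from deviating: (14−9) today; loss: (9−2) in each of the next 2 periods.
No-deviation condition: (9−2)(δ+…+δ^2) ≥ 14−9, i.e. δ+…+δ^2 ≥ 5/7.
At δ = 3/5: δ+…+δ^2 = 0.9600 ≥ 0.7143.
So cooperation is sustainable.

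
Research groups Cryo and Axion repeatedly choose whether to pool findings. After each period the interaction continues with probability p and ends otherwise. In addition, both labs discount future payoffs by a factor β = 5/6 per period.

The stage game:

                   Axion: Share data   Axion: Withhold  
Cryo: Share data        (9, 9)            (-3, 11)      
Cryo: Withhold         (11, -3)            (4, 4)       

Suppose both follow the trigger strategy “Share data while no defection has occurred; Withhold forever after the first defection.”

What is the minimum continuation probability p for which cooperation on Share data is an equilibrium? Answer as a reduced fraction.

12/35

Expected continuation weight on next period's payoff is β·p = 5/6·p, which plays the role of the discount factor.
Cooperation requires 5/6·p ≥ (11−9)/(11−4) = 2/7, hence p ≥ 12/35.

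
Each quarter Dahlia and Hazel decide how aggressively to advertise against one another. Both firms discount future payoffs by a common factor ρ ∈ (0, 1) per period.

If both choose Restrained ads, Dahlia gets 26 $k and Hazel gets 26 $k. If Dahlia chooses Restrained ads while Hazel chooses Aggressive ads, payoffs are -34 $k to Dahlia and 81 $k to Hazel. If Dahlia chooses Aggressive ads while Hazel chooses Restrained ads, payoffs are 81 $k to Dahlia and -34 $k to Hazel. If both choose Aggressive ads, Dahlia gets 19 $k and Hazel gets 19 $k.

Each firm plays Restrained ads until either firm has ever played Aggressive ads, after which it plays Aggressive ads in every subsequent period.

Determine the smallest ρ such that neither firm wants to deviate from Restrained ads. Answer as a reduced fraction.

26/(1−ρ) ≥ 81 + 19ρ/(1−ρ)
26 ≥ 81 − 62ρ
ρ ≥ 55/62.

55/62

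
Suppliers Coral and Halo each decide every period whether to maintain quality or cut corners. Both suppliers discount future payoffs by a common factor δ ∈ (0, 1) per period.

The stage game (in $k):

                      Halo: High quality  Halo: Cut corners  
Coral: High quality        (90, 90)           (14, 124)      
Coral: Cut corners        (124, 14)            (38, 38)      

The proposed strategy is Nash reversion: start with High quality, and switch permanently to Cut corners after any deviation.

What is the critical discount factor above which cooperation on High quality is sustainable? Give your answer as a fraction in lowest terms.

17/43

Cooperation forever yields 90 each period: 90/(1−δ).
Deviating yields 124 once, then 38 forever: 124 + 38δ/(1−δ).
No profitable deviation requires 90/(1−δ) ≥ 124 + 38δ/(1−δ).
Multiplying by (1−δ): 90 ≥ 124(1−δ) + 38δ = 124 − 86δ.
So 86δ ≥ 34, i.e. δ ≥ 34/86 = 17/43.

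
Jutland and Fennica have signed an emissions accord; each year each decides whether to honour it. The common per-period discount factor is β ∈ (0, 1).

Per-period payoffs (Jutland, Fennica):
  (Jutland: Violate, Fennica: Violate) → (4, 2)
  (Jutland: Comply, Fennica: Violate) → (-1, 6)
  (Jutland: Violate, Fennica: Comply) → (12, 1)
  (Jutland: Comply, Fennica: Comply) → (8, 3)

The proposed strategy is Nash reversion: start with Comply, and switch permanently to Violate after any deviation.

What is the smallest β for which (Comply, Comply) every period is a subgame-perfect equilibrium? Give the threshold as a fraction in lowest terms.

3/4

Jutland: cooperation gives 8 each period; deviation gives 12 once then 4 forever.
  8/(1−β) ≥ 12 + 4β/(1−β) ⇒ β ≥ 4/8 = 1/2.
Fennica: cooperation gives 3 each period; deviation gives 6 once then 2 forever.
  β ≥ 3/4.
Both must hold, so the binding constraint is Fennica's: β ≥ 3/4.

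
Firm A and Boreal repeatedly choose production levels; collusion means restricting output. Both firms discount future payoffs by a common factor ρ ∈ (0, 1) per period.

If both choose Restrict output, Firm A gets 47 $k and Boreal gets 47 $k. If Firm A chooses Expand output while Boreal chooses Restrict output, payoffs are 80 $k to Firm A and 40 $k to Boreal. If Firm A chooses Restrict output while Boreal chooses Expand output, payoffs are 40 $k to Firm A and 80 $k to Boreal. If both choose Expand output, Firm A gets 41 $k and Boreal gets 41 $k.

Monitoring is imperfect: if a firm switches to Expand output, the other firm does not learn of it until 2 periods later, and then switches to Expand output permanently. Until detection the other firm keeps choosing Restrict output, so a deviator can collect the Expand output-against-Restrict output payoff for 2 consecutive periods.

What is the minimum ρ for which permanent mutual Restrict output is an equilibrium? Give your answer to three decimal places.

Deviating for the 2 undetected periods gains 80−47 = 33 per period over cooperation, then loses 47−41 = 6 per period forever once punishment starts.
Gain: 33(1 + ρ + … + ρ^1); loss: 6·ρ^2/(1−ρ).
No profitable deviation ⇔ 33(1−ρ^2) ≤ 6·ρ^2, i.e. ρ^2 ≥ 33/(33+6) = 11/13.
Hence ρ ≥ (11/13)^(1/2) ≈ 0.920.

0.920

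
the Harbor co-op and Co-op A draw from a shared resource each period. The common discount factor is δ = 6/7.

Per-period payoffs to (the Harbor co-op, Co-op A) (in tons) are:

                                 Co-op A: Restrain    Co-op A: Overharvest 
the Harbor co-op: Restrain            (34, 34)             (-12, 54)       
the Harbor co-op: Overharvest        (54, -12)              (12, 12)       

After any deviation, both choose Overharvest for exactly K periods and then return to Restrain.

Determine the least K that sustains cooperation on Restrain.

2

No profitable deviation requires (34−12)(δ+…+δ^K) ≥ 54−34, i.e. δ+…+δ^K ≥ 10/11 ≈ 0.9091.
With δ = 6/7, the partial sums are K=1: 0.8571, K=2: 1.5918.
K = 2 is the first length at which the sum reaches 0.9091.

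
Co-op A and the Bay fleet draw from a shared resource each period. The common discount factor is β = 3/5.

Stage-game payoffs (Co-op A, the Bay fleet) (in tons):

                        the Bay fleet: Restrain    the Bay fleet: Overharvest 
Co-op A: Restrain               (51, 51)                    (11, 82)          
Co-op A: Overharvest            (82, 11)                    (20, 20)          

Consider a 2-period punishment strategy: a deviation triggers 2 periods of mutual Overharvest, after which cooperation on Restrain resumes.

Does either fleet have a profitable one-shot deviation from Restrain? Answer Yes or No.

A one-shot deviation gives 82 now, then 20 for 2 periods, then back to 51.
Gain from deviating: (82−51) today; loss: (51−20) in each of the next 2 periods.
No-deviation condition: (51−20)(β+…+β^2) ≥ 82−51, i.e. β+…+β^2 ≥ 1.
At β = 3/5: β+…+β^2 = 0.9600 < 1.0000.
So cooperation is not sustainable.

Yes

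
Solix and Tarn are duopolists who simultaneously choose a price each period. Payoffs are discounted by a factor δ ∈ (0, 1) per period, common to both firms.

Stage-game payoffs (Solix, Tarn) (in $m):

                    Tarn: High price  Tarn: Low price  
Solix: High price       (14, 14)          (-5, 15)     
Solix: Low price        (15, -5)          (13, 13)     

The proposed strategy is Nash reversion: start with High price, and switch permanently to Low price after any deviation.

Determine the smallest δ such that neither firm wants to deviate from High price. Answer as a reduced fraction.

Cooperation forever yields 14 each period: 14/(1−δ).
Deviating yields 15 once, then 13 forever: 15 + 13δ/(1−δ).
No profitable deviation requires 14/(1−δ) ≥ 15 + 13δ/(1−δ).
Multiplying by (1−δ): 14 ≥ 15(1−δ) + 13δ = 15 − 2δ.
So 2δ ≥ 1, i.e. δ ≥ 1/2.

1/2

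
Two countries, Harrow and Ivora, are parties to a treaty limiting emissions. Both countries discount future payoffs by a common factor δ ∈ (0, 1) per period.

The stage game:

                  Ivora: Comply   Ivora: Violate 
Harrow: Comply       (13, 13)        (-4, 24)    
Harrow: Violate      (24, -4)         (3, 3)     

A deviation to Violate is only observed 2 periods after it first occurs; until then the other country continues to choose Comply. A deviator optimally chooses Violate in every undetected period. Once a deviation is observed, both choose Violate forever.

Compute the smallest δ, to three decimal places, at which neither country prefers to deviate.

The best deviation is to choose Violate for all 2 undetected periods, earning 24 each, then 3 forever once detected.
Deviation value: 24(1−δ^2)/(1−δ) + 3δ^2/(1−δ); cooperation value: 13/(1−δ).
IC: 13 ≥ 24(1−δ^2) + 3δ^2 = 24 − 21δ^2.
So δ^2 ≥ 11/21, giving δ ≥ (11/21)^(1/2) ≈ 0.724.

0.724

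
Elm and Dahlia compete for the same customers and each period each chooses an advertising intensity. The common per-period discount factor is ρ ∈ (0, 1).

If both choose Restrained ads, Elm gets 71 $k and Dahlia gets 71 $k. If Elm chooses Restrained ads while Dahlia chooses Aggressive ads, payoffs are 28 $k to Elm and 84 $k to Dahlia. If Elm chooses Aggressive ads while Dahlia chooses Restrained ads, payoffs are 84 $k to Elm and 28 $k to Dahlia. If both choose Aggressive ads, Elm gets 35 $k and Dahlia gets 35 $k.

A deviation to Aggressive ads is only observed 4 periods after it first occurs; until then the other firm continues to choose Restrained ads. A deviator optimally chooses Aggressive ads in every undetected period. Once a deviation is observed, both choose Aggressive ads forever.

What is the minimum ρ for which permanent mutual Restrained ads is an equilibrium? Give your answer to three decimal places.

0.718

The best deviation is to choose Aggressive ads for all 4 undetected periods, earning 84 each, then 35 forever once detected.
Deviation value: 84(1−ρ^4)/(1−ρ) + 35ρ^4/(1−ρ); cooperation value: 71/(1−ρ).
IC: 71 ≥ 84(1−ρ^4) + 35ρ^4 = 84 − 49ρ^4.
So ρ^4 ≥ 13/49, giving ρ ≥ (13/49)^(1/4) ≈ 0.718.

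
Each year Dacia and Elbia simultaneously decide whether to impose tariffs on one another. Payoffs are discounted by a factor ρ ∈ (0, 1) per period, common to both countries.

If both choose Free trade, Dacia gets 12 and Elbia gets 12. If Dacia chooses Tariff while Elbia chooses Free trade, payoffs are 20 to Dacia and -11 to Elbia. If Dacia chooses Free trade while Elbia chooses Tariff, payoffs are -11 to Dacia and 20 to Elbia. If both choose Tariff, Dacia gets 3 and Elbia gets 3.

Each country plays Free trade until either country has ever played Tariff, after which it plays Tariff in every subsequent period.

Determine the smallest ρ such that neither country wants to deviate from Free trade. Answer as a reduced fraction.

8/17

12/(1−ρ) ≥ 20 + 3ρ/(1−ρ)
12 ≥ 20 − 17ρ
ρ ≥ 8/17.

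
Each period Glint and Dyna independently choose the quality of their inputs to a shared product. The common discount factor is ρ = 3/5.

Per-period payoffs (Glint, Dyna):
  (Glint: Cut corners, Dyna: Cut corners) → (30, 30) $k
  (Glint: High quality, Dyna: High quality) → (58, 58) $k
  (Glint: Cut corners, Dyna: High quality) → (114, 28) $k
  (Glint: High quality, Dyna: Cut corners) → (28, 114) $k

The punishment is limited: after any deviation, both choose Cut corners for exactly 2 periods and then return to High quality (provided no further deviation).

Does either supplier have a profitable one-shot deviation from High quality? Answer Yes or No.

Yes

IC: ρ+…+ρ^2 ≥ (114−58)/(58−30) = 2.
At ρ = 3/5: partial sum = 0.9600 < 2.0000. Cooperation not sustainable.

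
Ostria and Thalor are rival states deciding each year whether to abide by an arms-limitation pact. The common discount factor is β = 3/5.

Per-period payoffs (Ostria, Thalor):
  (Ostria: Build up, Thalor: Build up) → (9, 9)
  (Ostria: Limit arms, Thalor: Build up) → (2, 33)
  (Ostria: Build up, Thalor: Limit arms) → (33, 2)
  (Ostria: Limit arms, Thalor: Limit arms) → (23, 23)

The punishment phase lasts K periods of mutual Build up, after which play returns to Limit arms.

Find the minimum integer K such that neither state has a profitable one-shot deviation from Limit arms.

IC: β(1−β^K)/(1−β) ≥ (33−23)/(23−9) = 5/7.
With β = 3/5: need 1 − β^K ≥ 5/7·(1−3/5)/(3/5), i.e. β^K ≤ 0.5238.
Since (3/5)^1 = 0.6000 and (3/5)^2 = 0.3600, the smallest such K is 2.

2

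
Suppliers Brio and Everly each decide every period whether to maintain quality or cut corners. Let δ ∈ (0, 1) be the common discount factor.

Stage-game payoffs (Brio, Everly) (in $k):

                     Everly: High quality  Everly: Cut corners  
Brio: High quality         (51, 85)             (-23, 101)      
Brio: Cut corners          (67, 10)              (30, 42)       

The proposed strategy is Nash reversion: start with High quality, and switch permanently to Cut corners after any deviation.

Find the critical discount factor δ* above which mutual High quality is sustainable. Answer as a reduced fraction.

16/37

Brio's threshold: (67−51)/(67−30) = 16/37.
Everly's threshold: (101−85)/(101−42) = 16/59.
16/37 > 16/59, so Brio binds and δ* = 16/37.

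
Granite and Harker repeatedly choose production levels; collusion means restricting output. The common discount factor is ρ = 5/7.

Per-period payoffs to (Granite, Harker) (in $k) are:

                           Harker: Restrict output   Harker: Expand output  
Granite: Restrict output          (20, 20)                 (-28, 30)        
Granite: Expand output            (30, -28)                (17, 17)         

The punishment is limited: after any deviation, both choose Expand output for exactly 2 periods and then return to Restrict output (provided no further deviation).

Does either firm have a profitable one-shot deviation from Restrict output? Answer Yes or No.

Yes

A one-shot deviation gives 30 now, then 17 for 2 periods, then back to 20.
Gain from deviating: (30−20) today; loss: (20−17) in each of the next 2 periods.
No-deviation condition: (20−17)(ρ+…+ρ^2) ≥ 30−20, i.e. ρ+…+ρ^2 ≥ 10/3.
At ρ = 5/7: ρ+…+ρ^2 = 1.2245 < 3.3333.
So cooperation is not sustainable.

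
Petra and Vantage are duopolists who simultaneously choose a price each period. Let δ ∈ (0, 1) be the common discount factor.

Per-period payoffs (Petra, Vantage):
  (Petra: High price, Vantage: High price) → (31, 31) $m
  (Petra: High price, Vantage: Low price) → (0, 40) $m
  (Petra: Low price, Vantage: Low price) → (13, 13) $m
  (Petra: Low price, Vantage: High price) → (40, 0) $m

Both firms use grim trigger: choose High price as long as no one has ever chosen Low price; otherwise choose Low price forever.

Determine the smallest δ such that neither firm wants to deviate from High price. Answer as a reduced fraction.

1/3

Cooperation forever yields 31 each period: 31/(1−δ).
Deviating yields 40 once, then 13 forever: 40 + 13δ/(1−δ).
No profitable deviation requires 31/(1−δ) ≥ 40 + 13δ/(1−δ).
Multiplying by (1−δ): 31 ≥ 40(1−δ) + 13δ = 40 − 27δ.
So 27δ ≥ 9, i.e. δ ≥ 9/27 = 1/3.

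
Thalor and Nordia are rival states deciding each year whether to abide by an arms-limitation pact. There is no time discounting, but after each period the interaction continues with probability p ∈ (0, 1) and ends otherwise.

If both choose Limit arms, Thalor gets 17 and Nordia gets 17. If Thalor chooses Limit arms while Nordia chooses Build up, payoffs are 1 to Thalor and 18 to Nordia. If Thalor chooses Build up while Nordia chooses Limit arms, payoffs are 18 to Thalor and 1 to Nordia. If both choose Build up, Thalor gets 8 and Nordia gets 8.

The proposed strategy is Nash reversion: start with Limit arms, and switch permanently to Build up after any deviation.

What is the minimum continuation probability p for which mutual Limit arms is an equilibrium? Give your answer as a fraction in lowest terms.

Expected cooperation value is 17 + p·17 + p²·17 + … = 17/(1−p); deviation gives 18 + p·8/(1−p).
17 ≥ 18(1−p) + 8p ⇒ 10p ≥ 1 ⇒ p ≥ 1/10.

1/10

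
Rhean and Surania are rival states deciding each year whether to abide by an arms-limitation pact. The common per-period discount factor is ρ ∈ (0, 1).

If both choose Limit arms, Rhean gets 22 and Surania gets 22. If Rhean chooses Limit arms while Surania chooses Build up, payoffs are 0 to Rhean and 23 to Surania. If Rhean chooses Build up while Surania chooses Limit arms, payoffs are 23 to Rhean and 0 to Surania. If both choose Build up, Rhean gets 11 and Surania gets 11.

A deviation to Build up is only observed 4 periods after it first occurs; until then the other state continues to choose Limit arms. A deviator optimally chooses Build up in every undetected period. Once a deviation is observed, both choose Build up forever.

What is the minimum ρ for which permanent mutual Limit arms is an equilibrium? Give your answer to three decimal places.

0.537

The best deviation is to choose Build up for all 4 undetected periods, earning 23 each, then 11 forever once detected.
Deviation value: 23(1−ρ^4)/(1−ρ) + 11ρ^4/(1−ρ); cooperation value: 22/(1−ρ).
IC: 22 ≥ 23(1−ρ^4) + 11ρ^4 = 23 − 12ρ^4.
So ρ^4 ≥ 1/12, giving ρ ≥ (1/12)^(1/4) ≈ 0.537.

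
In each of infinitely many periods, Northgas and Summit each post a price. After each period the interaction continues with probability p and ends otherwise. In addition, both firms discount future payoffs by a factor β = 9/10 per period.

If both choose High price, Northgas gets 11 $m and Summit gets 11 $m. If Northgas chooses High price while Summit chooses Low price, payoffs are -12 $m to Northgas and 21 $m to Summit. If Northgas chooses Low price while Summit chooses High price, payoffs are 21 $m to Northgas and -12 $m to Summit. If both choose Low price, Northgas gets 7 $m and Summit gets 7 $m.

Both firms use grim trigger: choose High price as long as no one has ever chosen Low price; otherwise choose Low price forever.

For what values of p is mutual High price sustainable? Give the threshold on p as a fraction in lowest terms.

50/63

With continuation probability p and discount β, the effective per-period discount factor is βp.
Grim-trigger IC: βp ≥ (21−11)/(21−7) = 5/7.
So p ≥ (5/7)/(9/10) = 50/63.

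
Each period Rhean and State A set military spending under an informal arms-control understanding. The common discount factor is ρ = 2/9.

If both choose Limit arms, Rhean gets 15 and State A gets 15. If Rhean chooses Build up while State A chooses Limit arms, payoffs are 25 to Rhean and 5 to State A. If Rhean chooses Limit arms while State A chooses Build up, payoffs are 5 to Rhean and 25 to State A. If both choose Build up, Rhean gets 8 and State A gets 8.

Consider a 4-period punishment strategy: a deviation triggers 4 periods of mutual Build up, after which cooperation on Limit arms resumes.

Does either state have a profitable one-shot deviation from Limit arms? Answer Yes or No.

Yes

A one-shot deviation gives 25 now, then 8 for 4 periods, then back to 15.
Gain from deviating: (25−15) today; loss: (15−8) in each of the next 4 periods.
No-deviation condition: (15−8)(ρ+…+ρ^4) ≥ 25−15, i.e. ρ+…+ρ^4 ≥ 10/7.
At ρ = 2/9: ρ+…+ρ^4 = 0.2850 < 1.4286.
So cooperation is not sustainable.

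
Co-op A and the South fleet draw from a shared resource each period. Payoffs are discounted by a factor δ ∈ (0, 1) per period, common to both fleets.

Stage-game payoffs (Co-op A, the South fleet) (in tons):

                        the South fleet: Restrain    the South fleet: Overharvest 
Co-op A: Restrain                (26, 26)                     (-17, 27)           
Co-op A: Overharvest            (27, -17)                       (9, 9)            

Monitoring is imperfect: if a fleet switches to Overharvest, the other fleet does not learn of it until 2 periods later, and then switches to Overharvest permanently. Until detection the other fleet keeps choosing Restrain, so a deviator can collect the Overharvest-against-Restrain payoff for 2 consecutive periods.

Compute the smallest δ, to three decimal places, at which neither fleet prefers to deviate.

A deviator earns 27 for 2 periods, then 9 forever; cooperating earns 26 forever. Multiplying the IC by (1−δ):
26 ≥ 27(1−δ^2) + 9δ^2, so 18·δ^2 ≥ 1 and δ^2 ≥ 1/18.
δ ≥ (1/18)^(1/2) ≈ 0.236.

0.236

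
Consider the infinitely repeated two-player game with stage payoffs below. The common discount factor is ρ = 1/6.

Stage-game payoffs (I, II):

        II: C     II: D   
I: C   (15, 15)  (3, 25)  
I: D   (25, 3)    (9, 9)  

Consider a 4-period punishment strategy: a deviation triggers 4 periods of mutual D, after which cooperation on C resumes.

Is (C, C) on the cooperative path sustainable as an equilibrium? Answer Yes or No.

IC: ρ+…+ρ^4 ≥ (25−15)/(15−9) = 5/3.
At ρ = 1/6: partial sum = 0.1998 < 1.6667. Cooperation not sustainable.

No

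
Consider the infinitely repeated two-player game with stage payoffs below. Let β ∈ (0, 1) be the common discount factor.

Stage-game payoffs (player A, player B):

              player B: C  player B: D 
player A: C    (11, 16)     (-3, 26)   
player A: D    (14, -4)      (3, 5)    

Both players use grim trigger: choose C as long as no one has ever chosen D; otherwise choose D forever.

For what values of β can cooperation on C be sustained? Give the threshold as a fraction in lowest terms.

10/21

player A's threshold: (14−11)/(14−3) = 3/11.
player B's threshold: (26−16)/(26−5) = 10/21.
3/11 < 10/21, so player B binds and β* = 10/21.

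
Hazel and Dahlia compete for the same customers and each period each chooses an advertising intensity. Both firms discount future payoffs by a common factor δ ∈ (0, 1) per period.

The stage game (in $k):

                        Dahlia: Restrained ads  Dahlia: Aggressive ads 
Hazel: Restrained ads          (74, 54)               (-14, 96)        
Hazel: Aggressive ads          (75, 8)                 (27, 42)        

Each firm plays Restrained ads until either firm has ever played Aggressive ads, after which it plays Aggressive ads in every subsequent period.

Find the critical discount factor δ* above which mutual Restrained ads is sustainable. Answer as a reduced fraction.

7/9

For Hazel: deviation gain 75−74 = 1, per-period punishment loss 74−27 = 47. IC gives δ ≥ 1/48.
For Dahlia: gain 42, loss 12 per period, so δ ≥ 42/54 = 7/9.
The tighter constraint is Dahlia's, so cooperation needs δ ≥ 7/9.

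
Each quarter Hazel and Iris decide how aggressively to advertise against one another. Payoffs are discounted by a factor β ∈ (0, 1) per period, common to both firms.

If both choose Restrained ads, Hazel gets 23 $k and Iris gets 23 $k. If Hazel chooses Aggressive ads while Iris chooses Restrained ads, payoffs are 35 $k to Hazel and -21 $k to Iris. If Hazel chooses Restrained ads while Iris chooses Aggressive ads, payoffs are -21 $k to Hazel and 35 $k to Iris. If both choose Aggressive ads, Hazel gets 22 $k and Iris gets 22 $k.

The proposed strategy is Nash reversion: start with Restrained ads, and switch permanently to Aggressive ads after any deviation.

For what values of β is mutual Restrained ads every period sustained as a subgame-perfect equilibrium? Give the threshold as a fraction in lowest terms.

12/13

23/(1−β) ≥ 35 + 22β/(1−β)
23 ≥ 35 − 13β
β ≥ 12/13.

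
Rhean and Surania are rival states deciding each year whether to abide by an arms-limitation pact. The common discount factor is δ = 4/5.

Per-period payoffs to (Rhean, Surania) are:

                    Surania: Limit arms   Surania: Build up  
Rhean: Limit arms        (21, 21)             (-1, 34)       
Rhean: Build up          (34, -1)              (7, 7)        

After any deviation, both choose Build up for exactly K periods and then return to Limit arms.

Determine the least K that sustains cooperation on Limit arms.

IC: δ(1−δ^K)/(1−δ) ≥ (34−21)/(21−7) = 13/14.
With δ = 4/5: need 1 − δ^K ≥ 13/14·(1−4/5)/(4/5), i.e. δ^K ≤ 0.7679.
Since (4/5)^1 = 0.8000 and (4/5)^2 = 0.6400, the smallest such K is 2.

2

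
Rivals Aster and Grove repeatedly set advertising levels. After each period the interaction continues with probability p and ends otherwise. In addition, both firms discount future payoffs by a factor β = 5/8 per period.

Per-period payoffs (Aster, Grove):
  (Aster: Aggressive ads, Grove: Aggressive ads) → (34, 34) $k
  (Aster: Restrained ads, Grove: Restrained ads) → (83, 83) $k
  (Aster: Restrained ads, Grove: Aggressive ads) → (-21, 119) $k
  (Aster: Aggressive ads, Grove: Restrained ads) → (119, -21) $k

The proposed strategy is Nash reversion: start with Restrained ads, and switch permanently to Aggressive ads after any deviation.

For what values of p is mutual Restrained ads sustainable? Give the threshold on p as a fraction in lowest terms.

With continuation probability p and discount β, the effective per-period discount factor is βp.
Grim-trigger IC: βp ≥ (119−83)/(119−34) = 36/85.
So p ≥ (36/85)/(5/8) = 288/425.

288/425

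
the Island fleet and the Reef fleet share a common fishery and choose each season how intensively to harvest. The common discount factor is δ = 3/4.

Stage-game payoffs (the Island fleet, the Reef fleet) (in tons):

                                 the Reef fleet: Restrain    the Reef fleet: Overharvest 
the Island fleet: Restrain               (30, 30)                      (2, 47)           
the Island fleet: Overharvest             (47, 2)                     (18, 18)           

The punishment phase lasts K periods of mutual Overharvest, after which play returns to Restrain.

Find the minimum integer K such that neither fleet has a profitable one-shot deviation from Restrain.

3

IC: δ(1−δ^K)/(1−δ) ≥ (47−30)/(30−18) = 17/12.
With δ = 3/4: need 1 − δ^K ≥ 17/12·(1−3/4)/(3/4), i.e. δ^K ≤ 0.5278.
Since (3/4)^2 = 0.5625 and (3/4)^3 = 0.4219, the smallest such K is 3.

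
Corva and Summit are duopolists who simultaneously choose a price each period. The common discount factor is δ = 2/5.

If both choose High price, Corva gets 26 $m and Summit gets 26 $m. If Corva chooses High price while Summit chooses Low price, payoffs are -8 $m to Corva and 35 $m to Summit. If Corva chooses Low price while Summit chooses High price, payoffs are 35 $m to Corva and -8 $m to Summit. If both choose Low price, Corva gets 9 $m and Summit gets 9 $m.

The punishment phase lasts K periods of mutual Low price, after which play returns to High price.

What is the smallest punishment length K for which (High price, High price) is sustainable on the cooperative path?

2

IC: δ(1−δ^K)/(1−δ) ≥ (35−26)/(26−9) = 9/17.
With δ = 2/5: need 1 − δ^K ≥ 9/17·(1−2/5)/(2/5), i.e. δ^K ≤ 0.2059.
Since (2/5)^1 = 0.4000 and (2/5)^2 = 0.1600, the smallest such K is 2.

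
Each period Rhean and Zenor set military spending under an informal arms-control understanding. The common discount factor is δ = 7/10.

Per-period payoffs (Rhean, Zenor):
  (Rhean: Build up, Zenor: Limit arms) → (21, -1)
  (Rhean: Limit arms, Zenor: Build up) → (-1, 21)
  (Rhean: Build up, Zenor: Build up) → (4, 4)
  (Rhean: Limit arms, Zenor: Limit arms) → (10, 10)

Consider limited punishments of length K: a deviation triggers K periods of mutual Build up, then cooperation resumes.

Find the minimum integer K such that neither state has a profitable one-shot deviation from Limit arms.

IC: δ(1−δ^K)/(1−δ) ≥ (21−10)/(10−4) = 11/6.
With δ = 7/10: need 1 − δ^K ≥ 11/6·(1−7/10)/(7/10), i.e. δ^K ≤ 0.2143.
Since (7/10)^4 = 0.2401 and (7/10)^5 = 0.1681, the smallest such K is 5.

5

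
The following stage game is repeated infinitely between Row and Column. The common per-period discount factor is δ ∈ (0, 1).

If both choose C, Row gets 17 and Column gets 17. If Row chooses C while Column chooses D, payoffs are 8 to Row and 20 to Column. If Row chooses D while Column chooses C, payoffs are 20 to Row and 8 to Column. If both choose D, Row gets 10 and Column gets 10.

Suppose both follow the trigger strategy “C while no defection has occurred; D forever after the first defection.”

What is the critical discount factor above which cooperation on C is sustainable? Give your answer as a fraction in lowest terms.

17/(1−δ) ≥ 20 + 10δ/(1−δ)
17 ≥ 20 − 10δ
δ ≥ 3/10.

3/10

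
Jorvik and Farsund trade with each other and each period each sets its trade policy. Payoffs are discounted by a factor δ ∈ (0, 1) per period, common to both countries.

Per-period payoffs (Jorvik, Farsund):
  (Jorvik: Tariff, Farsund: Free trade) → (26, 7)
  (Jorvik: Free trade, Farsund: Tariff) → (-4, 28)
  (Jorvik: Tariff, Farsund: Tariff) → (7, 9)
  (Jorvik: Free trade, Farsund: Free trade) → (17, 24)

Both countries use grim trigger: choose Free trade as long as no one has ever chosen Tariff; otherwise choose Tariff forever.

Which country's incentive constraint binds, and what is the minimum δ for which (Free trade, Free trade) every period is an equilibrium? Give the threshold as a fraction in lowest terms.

Jorvik; δ ≥ 9/19

Jorvik: cooperation gives 17 each period; deviation gives 26 once then 7 forever.
  17/(1−δ) ≥ 26 + 7δ/(1−δ) ⇒ δ ≥ 9/19.
Farsund: cooperation gives 24 each period; deviation gives 28 once then 9 forever.
  δ ≥ 4/19.
Both must hold, so the binding constraint is Jorvik's: δ ≥ 9/19.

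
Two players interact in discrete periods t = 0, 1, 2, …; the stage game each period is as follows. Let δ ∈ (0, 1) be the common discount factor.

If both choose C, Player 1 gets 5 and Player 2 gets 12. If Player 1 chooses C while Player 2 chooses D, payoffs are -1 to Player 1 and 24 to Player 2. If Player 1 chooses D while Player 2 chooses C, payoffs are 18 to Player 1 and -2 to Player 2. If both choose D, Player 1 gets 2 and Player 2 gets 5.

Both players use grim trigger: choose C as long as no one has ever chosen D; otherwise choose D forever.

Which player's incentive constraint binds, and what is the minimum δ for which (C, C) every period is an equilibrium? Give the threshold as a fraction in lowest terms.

Player 1's threshold: (18−5)/(18−2) = 13/16.
Player 2's threshold: (24−12)/(24−5) = 12/19.
13/16 > 12/19, so Player 1 binds and δ* = 13/16.

Player 1; δ ≥ 13/16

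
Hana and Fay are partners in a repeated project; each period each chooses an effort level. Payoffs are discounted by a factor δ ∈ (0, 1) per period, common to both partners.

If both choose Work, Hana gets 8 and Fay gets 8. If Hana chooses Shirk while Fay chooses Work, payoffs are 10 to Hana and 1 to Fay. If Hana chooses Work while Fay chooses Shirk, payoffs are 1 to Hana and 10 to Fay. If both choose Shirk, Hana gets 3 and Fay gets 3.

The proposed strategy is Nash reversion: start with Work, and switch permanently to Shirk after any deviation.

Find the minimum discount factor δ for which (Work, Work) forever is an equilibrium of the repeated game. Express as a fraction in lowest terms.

8/(1−δ) ≥ 10 + 3δ/(1−δ)
8 ≥ 10 − 7δ
δ ≥ 2/7.

2/7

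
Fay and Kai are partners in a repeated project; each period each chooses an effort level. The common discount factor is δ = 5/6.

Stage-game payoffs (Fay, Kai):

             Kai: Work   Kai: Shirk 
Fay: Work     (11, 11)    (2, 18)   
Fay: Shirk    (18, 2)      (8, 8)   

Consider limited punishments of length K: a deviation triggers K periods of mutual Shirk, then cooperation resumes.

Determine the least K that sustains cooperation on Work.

4

IC: δ(1−δ^K)/(1−δ) ≥ (18−11)/(11−8) = 7/3.
With δ = 5/6: need 1 − δ^K ≥ 7/3·(1−5/6)/(5/6), i.e. δ^K ≤ 0.5333.
Since (5/6)^3 = 0.5787 and (5/6)^4 = 0.4823, the smallest such K is 4.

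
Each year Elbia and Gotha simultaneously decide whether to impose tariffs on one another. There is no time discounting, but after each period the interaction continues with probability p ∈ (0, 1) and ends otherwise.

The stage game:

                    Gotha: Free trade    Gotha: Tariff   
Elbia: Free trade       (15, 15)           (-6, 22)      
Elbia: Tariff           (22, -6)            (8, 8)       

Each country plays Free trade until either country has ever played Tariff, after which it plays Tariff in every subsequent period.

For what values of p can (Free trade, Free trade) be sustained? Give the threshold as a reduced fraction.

1/2

With no time discounting, the continuation probability p plays the role of the discount factor.
Grim-trigger IC: 15/(1−p) ≥ 22 + 8p/(1−p) ⇒ p ≥ (22−15)/(22−8) = 1/2.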